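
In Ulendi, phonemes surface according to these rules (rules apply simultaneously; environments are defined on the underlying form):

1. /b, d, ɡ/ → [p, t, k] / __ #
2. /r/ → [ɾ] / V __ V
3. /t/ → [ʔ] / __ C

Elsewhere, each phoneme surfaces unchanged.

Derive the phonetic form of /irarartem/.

[iɾaɾartem]

Rule 2 applies to /r/ (between /i/ and /a/: between two vowels) → [ɾ].
/r/ meets the environment for rule 2 (between two vowels) → [ɾ].
/r/ (between /a/ and /t/) fails the environment for rule 2, so it stays [r].
/t/ (between /r/ and /e/) fails the environment for rule 3, so it stays [t].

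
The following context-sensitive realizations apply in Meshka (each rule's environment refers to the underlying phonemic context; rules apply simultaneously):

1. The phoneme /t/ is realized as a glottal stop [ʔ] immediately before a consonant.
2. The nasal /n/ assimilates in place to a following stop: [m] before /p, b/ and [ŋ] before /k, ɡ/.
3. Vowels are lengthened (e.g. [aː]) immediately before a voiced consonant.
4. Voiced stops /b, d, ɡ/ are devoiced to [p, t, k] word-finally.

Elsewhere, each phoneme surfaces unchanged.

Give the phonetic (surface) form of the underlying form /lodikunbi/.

/l/ (word-initial): no rule targets it → [l].
/o/ — between /l/ and /d/, before a voiced consonant — surfaces as [oː] (rule 3).
/d/ (between /o/ and /i/) is in the target of rule 4 but the environment (word-finally) is not met → [d].
/i/ (between /d/ and /k/): rule 3 targets it, but not before a voiced consonant → unchanged [i].
/k/ (between /i/ and /u/) is unaffected → [k].
/u/ (between /k/ and /n/) occurs before a voiced consonant → [uː] by rule 3.
Rule 2 applies to /n/ (between /u/ and /b/: before a labial or velar stop) → [m].
/b/ — between /n/ and /i/; rule 4 does not apply here → [b].
/i/ — word-final; rule 3 does not apply here → [i].

[loːdikuːmbi]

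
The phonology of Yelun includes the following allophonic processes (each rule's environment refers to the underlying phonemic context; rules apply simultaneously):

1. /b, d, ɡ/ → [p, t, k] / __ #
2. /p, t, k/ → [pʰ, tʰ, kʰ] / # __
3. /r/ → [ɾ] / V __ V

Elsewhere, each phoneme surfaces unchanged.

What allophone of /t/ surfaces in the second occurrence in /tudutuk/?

/t/ (between /u/ and /u/): rule 2 targets it, but not word-initially → unchanged [t].

[t]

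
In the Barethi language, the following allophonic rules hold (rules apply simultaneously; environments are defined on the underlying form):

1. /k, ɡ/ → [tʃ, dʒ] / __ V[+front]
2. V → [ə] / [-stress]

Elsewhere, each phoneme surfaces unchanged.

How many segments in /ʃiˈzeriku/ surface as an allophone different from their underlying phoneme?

3

Segments that undergo a rule: /i/ → [ə] (rule 2); /i/ → [ə] (rule 2); /u/ → [ə] (rule 2).
All other segments surface unchanged.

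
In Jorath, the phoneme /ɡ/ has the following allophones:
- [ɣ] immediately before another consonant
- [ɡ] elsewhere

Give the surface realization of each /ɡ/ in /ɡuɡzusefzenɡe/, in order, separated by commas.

[ɡ], [ɣ], [ɡ]

Occurrence 1 (position 1): no conditioning environment matches → elsewhere allophone [ɡ].
Occurrence 2 (position 3): immediately before another consonant → [ɣ].
Occurrence 3 (position 12): no conditioning environment matches → elsewhere allophone [ɡ].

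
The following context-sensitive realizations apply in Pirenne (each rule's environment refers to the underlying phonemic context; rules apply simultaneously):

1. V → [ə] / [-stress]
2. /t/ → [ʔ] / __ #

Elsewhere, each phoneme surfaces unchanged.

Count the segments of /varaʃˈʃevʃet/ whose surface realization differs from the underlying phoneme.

Segments that undergo a rule: /a/ → [ə] (rule 1); /a/ → [ə] (rule 1); /e/ → [ə] (rule 1); /t/ → [ʔ] (rule 2).
All other segments surface unchanged.

4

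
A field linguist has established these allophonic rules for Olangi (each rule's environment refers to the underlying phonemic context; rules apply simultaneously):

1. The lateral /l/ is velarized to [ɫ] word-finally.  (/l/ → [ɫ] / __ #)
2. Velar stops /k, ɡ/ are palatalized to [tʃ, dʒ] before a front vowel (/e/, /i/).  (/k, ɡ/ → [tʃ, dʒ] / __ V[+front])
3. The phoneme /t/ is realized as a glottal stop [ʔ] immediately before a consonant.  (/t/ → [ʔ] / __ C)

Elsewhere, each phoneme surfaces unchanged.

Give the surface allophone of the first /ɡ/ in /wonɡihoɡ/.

/ɡ/ — between /n/ and /i/, before a front vowel — surfaces as [dʒ] (rule 2).

[dʒ]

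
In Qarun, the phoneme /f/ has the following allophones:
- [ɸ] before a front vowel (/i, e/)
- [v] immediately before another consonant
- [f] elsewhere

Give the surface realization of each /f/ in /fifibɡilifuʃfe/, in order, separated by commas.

Occurrence 1 (position 1): before a front vowel (/i, e/) → [ɸ].
Occurrence 2 (position 3): before a front vowel (/i, e/) → [ɸ].
Occurrence 3 (position 10): no conditioning environment matches → elsewhere allophone [f].
Occurrence 4 (position 13): before a front vowel (/i, e/) → [ɸ].

[ɸ], [ɸ], [f], [ɸ]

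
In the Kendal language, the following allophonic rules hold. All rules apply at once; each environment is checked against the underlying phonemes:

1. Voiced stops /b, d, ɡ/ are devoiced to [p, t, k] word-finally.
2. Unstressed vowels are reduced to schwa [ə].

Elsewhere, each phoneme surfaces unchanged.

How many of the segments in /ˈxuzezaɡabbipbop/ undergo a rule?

Segments that undergo a rule: /e/ → [ə] (rule 2); /a/ → [ə] (rule 2); /a/ → [ə] (rule 2); /i/ → [ə] (rule 2); /o/ → [ə] (rule 2).
All other segments surface unchanged.

5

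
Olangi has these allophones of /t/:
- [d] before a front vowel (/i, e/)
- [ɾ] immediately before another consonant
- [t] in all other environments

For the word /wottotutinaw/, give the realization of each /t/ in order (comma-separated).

Occurrence 1 (position 3): immediately before another consonant → [ɾ].
Occurrence 2 (position 4): no conditioning environment matches → elsewhere allophone [t].
Occurrence 3 (position 6): no conditioning environment matches → elsewhere allophone [t].
Occurrence 4 (position 8): before a front vowel (/i, e/) → [d].

[ɾ], [t], [t], [d]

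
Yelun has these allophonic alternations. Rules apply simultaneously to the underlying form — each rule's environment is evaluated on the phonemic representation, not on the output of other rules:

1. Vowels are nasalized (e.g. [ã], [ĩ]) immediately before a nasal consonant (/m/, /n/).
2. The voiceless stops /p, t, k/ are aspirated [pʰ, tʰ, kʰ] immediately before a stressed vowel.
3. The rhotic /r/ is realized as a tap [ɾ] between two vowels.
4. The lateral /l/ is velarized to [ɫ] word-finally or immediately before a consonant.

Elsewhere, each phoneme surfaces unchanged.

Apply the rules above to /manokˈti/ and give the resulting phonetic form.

/m/ stays [m].
/a/ — between /m/ and /n/, before a nasal consonant — surfaces as [ã] (rule 1).
/n/ stays [n].
/o/ (between /n/ and /k/) is in the target of rule 1 but the environment (before a nasal consonant) is not met → [o].
/k/ — between /o/ and /t/; rule 2 does not apply here → [k].
/t/ (between /k/ and /i/) occurs immediately before a stressed vowel → [tʰ] by rule 2.
/i/ (word-final) fails the environment for rule 1, so it stays [i].

[mãnokˈtʰi]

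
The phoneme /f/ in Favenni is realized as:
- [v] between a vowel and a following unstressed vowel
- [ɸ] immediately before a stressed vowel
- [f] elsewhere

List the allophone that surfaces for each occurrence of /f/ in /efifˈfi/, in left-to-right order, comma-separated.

[v], [f], [ɸ]

Occurrence 1 (position 2): between a vowel and a following unstressed vowel → [v].
Occurrence 2 (position 4): no conditioning environment matches → elsewhere allophone [f].
Occurrence 3 (position 5): immediately before a stressed vowel → [ɸ].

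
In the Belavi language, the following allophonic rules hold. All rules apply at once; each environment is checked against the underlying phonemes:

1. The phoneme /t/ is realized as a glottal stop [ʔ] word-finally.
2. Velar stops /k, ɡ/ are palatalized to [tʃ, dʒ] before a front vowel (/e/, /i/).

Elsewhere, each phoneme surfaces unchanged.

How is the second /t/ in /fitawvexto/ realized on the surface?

/t/ (between /x/ and /o/) fails the environment for rule 1, so it stays [t].

[t]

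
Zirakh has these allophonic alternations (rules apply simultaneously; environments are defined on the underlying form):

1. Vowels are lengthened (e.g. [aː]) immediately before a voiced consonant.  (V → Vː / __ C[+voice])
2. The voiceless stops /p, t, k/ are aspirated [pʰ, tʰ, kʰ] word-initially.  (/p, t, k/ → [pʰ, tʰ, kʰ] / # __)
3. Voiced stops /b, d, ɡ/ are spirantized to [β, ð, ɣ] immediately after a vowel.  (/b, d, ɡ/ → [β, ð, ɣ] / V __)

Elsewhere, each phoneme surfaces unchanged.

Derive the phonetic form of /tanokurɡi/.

/t/ meets the environment for rule 2 (word-initially) → [tʰ].
Rule 1 applies to /a/ (between /t/ and /n/: before a voiced consonant) → [aː].
/n/ — not in any rule's target class → [n].
/o/ (between /n/ and /k/): rule 1 targets it, but not before a voiced consonant → unchanged [o].
/k/ (between /o/ and /u/): rule 2 targets it, but not word-initially → unchanged [k].
/u/ (between /k/ and /r/): before a voiced consonant, so rule 1 applies → [uː].
/r/ — not in any rule's target class → [r].
/ɡ/ (between /r/ and /i/) is in the target of rule 3 but the environment (immediately after a vowel) is not met → [ɡ].
/i/ (word-final) fails the environment for rule 1, so it stays [i].

[tʰaːnokuːrɡi]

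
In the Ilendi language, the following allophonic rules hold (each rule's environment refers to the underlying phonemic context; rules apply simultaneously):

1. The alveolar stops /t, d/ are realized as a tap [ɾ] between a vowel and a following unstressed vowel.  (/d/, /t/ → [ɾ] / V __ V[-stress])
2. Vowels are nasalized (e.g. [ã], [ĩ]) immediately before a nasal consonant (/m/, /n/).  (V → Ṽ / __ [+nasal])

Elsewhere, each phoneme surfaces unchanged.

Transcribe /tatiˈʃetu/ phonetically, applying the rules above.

[taɾiˈʃeɾu]

/t/ — word-initial; rule 1 does not apply here → [t].
/a/ (between /t/ and /t/): rule 2 targets it, but not before a nasal consonant → unchanged [a].
/t/ meets the environment for rule 1 (between a vowel and a following unstressed vowel) → [ɾ].
/i/ (between /t/ and /ʃ/) is in the target of rule 2 but the environment (before a nasal consonant) is not met → [i].
/e/ (between /ʃ/ and /t/): rule 2 targets it, but not before a nasal consonant → unchanged [e].
/t/ (between /e/ and /u/): between a vowel and a following unstressed vowel, so rule 1 applies → [ɾ].
/u/ — word-final; rule 2 does not apply here → [u].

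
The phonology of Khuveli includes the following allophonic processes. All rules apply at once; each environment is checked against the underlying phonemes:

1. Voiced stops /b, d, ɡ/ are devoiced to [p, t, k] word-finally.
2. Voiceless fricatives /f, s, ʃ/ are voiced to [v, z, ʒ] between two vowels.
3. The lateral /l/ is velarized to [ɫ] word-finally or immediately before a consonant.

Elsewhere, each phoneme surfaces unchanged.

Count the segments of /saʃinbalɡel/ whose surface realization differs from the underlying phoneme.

3

Segments that undergo a rule: /ʃ/ → [ʒ] (rule 2); /l/ → [ɫ] (rule 3); /l/ → [ɫ] (rule 3).
All other segments surface unchanged.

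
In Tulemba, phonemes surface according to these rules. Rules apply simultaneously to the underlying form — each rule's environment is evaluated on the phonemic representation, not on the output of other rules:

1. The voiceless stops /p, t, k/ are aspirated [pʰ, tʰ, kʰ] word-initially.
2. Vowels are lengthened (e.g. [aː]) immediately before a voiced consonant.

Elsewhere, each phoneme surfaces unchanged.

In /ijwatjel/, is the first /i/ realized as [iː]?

Yes

Rule 2 applies to /i/ (word-initial: before a voiced consonant) → [iː].
The actual realization is [iː], which matches [iː].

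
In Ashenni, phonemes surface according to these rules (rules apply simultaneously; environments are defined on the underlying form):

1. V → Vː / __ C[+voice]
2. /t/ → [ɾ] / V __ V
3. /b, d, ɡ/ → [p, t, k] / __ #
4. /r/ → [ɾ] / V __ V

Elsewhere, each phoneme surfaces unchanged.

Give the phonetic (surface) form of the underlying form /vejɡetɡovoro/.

/v/ — not in any rule's target class → [v].
/e/ — between /v/ and /j/, before a voiced consonant — surfaces as [eː] (rule 1).
/j/ stays [j].
/ɡ/ — between /j/ and /e/; rule 3 does not apply here → [ɡ].
/e/ (between /ɡ/ and /t/): rule 1 targets it, but not before a voiced consonant → unchanged [e].
/t/ — between /e/ and /ɡ/; rule 2 does not apply here → [t].
/ɡ/ (between /t/ and /o/) is in the target of rule 3 but the environment (word-finally) is not met → [ɡ].
Rule 1 applies to /o/ (between /ɡ/ and /v/: before a voiced consonant) → [oː].
/v/ (between /o/ and /o/): no rule targets it → [v].
/o/ (between /v/ and /r/): before a voiced consonant, so rule 1 applies → [oː].
/r/ — between /o/ and /o/, between two vowels — surfaces as [ɾ] (rule 4).
/o/ (word-final) is in the target of rule 1 but the environment (before a voiced consonant) is not met → [o].

[veːjɡetɡoːvoːɾo]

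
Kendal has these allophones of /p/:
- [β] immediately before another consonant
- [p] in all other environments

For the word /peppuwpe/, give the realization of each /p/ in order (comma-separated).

Occurrence 1 (position 1): no conditioning environment matches → elsewhere allophone [p].
Occurrence 2 (position 3): immediately before another consonant → [β].
Occurrence 3 (position 4): no conditioning environment matches → elsewhere allophone [p].
Occurrence 4 (position 7): no conditioning environment matches → elsewhere allophone [p].

[p], [β], [p], [p]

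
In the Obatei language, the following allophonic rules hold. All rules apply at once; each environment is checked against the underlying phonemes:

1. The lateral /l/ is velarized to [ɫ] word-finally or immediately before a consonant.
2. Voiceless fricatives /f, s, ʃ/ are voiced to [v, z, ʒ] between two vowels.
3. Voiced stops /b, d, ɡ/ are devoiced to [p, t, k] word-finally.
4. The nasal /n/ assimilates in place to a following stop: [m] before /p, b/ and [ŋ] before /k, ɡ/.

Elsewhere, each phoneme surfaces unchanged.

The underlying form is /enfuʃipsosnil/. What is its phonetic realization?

/e/ — not in any rule's target class → [e].
/n/ (between /e/ and /f/): rule 4 targets it, but not before a labial or velar stop → unchanged [n].
/f/ (between /n/ and /u/) fails the environment for rule 2, so it stays [f].
/u/ (between /f/ and /ʃ/) is unaffected → [u].
/ʃ/ (between /u/ and /i/) occurs between two vowels → [ʒ] by rule 2.
/i/ — not in any rule's target class → [i].
/p/ (between /i/ and /s/) is unaffected → [p].
/s/ (between /p/ and /o/): rule 2 targets it, but not between two vowels → unchanged [s].
/o/ — not in any rule's target class → [o].
/s/ (between /o/ and /n/): rule 2 targets it, but not between two vowels → unchanged [s].
/n/ (between /s/ and /i/) is in the target of rule 4 but the environment (before a labial or velar stop) is not met → [n].
/i/ stays [i].
/l/ — word-final, word-finally or immediately before a consonant — surfaces as [ɫ] (rule 1).

[enfuʒipsosniɫ]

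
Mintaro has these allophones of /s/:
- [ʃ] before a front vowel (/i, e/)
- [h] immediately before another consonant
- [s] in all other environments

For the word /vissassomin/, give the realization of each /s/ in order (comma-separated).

Occurrence 1 (position 3): immediately before another consonant → [h].
Occurrence 2 (position 4): no conditioning environment matches → elsewhere allophone [s].
Occurrence 3 (position 6): immediately before another consonant → [h].
Occurrence 4 (position 7): no conditioning environment matches → elsewhere allophone [s].

[h], [s], [h], [s]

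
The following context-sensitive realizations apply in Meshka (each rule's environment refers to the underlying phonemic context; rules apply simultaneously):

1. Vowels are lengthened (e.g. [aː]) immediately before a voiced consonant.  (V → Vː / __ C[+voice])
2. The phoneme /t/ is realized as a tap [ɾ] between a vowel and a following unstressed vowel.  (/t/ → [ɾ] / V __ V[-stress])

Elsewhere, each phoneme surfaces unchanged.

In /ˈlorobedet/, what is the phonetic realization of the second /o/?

/o/ (between /r/ and /b/): before a voiced consonant, so rule 1 applies → [oː].

[oː]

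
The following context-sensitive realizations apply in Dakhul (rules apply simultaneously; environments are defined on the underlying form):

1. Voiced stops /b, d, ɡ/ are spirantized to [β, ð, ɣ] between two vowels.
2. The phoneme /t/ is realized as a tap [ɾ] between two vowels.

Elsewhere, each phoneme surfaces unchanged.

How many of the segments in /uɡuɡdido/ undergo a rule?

Segments that undergo a rule: /ɡ/ → [ɣ] (rule 1); /d/ → [ð] (rule 1).
All other segments surface unchanged.

2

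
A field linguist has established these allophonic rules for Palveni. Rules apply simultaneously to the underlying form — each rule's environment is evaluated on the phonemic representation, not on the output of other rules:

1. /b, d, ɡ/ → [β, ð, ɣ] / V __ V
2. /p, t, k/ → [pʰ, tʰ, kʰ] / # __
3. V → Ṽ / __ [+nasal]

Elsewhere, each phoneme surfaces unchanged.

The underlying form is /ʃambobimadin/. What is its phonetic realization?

[ʃãmboβĩmaðĩn]

/ʃ/ (word-initial): no rule targets it → [ʃ].
/a/ (between /ʃ/ and /m/): before a nasal consonant, so rule 3 applies → [ã].
/m/ (between /a/ and /b/): no rule targets it → [m].
/b/ — between /m/ and /o/; rule 1 does not apply here → [b].
/o/ (between /b/ and /b/) fails the environment for rule 3, so it stays [o].
Rule 1 applies to /b/ (between /o/ and /i/: between two vowels) → [β].
/i/ (between /b/ and /m/) occurs before a nasal consonant → [ĩ] by rule 3.
/m/ stays [m].
/a/ — between /m/ and /d/; rule 3 does not apply here → [a].
/d/ meets the environment for rule 1 (between two vowels) → [ð].
/i/ — between /d/ and /n/, before a nasal consonant — surfaces as [ĩ] (rule 3).
/n/ (word-final): no rule targets it → [n].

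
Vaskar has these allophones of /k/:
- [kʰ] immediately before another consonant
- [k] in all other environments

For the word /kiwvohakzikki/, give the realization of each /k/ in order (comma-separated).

[k], [kʰ], [kʰ], [k]

Occurrence 1 (position 1): no conditioning environment matches → elsewhere allophone [k].
Occurrence 2 (position 8): immediately before another consonant → [kʰ].
Occurrence 3 (position 11): immediately before another consonant → [kʰ].
Occurrence 4 (position 12): no conditioning environment matches → elsewhere allophone [k].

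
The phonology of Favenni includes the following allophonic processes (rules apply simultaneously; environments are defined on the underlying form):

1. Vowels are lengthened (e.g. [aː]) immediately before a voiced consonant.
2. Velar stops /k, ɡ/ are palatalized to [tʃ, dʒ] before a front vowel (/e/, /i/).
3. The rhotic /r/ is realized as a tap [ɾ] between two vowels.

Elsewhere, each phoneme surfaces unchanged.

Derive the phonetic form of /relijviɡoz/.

[reːliːjviːɡoːz]

/r/ (word-initial): rule 3 targets it, but not between two vowels → unchanged [r].
Rule 1 applies to /e/ (between /r/ and /l/: before a voiced consonant) → [eː].
/l/ stays [l].
/i/ meets the environment for rule 1 (before a voiced consonant) → [iː].
/j/ — not in any rule's target class → [j].
/v/ (between /j/ and /i/) is unaffected → [v].
/i/ (between /v/ and /ɡ/) occurs before a voiced consonant → [iː] by rule 1.
/ɡ/ (between /i/ and /o/): rule 2 targets it, but not before a front vowel → unchanged [ɡ].
Rule 1 applies to /o/ (between /ɡ/ and /z/: before a voiced consonant) → [oː].
/z/ (word-final): no rule targets it → [z].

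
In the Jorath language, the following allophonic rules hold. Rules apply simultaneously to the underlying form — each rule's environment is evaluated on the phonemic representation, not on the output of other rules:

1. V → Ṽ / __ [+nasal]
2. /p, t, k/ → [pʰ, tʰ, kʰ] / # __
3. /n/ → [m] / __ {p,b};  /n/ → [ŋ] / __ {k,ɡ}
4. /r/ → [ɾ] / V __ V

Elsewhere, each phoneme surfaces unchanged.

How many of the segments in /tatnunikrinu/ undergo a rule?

3

Segments that undergo a rule: /t/ → [tʰ] (rule 2); /u/ → [ũ] (rule 1); /i/ → [ĩ] (rule 1).
All other segments surface unchanged.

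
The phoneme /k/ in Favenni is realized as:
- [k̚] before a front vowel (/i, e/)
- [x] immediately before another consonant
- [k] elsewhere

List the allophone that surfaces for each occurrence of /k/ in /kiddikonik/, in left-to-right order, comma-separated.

Occurrence 1 (position 1): before a front vowel (/i, e/) → [k̚].
Occurrence 2 (position 6): no conditioning environment matches → elsewhere allophone [k].
Occurrence 3 (position 10): no conditioning environment matches → elsewhere allophone [k].

[k̚], [k], [k]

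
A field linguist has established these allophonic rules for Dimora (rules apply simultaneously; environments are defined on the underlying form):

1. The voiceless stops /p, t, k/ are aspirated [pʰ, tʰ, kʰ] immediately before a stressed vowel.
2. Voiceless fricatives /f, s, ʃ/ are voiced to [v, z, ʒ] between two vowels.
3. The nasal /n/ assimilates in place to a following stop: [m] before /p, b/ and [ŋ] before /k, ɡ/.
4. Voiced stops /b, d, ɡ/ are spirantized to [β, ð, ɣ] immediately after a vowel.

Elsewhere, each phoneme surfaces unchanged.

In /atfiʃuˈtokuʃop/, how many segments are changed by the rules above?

3

Segments that undergo a rule: /ʃ/ → [ʒ] (rule 2); /t/ → [tʰ] (rule 1); /ʃ/ → [ʒ] (rule 2).
All other segments surface unchanged.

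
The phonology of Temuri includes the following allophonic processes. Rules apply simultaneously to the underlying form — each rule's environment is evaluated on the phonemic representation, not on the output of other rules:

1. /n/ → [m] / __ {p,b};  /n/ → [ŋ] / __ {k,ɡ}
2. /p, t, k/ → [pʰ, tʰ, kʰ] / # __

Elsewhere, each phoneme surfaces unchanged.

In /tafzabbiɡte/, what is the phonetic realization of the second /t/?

/t/ (between /ɡ/ and /e/): rule 2 targets it, but not word-initially → unchanged [t].

[t]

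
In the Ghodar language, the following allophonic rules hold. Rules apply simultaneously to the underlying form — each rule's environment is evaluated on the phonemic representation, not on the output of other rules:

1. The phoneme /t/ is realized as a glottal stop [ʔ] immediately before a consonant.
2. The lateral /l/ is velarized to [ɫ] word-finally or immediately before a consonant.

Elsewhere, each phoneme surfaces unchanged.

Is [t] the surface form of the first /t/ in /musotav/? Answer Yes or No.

/t/ (between /o/ and /a/) fails the environment for rule 1, so it stays [t].
The actual realization is [t], which matches [t].

Yes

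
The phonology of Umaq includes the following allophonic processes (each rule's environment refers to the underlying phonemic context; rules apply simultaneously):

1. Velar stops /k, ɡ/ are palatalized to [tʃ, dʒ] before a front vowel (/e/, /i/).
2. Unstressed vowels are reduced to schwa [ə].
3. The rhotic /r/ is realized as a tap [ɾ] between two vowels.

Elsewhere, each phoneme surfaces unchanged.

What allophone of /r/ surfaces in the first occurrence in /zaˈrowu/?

[ɾ]

/r/ — between /a/ and /o/, between two vowels — surfaces as [ɾ] (rule 3).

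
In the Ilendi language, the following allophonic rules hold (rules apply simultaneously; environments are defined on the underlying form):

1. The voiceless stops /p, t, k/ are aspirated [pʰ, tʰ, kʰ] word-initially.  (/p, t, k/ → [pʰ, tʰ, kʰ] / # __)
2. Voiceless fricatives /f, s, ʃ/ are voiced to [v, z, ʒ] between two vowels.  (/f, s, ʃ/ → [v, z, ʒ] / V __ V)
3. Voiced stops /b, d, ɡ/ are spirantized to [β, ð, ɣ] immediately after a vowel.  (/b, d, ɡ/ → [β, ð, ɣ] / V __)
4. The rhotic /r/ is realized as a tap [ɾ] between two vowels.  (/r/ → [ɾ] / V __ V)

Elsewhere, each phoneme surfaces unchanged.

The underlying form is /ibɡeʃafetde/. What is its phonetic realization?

[iβɡeʒavetde]

/i/ (word-initial) is unaffected → [i].
/b/ meets the environment for rule 3 (immediately after a vowel) → [β].
/ɡ/ (between /b/ and /e/): rule 3 targets it, but not immediately after a vowel → unchanged [ɡ].
/e/ stays [e].
/ʃ/ (between /e/ and /a/) occurs between two vowels → [ʒ] by rule 2.
/a/ (between /ʃ/ and /f/) is unaffected → [a].
Rule 2 applies to /f/ (between /a/ and /e/: between two vowels) → [v].
/e/ (between /f/ and /t/) is unaffected → [e].
/t/ (between /e/ and /d/): rule 1 targets it, but not word-initially → unchanged [t].
/d/ (between /t/ and /e/): rule 3 targets it, but not immediately after a vowel → unchanged [d].
/e/ stays [e].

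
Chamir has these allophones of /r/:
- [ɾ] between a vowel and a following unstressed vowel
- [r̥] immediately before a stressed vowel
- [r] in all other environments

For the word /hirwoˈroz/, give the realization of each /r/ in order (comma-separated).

Occurrence 1 (position 3): no conditioning environment matches → elsewhere allophone [r].
Occurrence 2 (position 6): immediately before a stressed vowel → [r̥].

[r], [r̥]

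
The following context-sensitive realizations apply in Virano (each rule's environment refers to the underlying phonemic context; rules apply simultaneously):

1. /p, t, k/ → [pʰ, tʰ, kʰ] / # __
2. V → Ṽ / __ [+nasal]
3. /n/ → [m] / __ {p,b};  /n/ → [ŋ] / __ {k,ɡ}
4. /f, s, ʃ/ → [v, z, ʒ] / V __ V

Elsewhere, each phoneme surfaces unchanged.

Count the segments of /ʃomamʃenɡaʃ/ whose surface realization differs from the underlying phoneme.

4

Segments that undergo a rule: /o/ → [õ] (rule 2); /a/ → [ã] (rule 2); /e/ → [ẽ] (rule 2); /n/ → [ŋ] (rule 3).
All other segments surface unchanged.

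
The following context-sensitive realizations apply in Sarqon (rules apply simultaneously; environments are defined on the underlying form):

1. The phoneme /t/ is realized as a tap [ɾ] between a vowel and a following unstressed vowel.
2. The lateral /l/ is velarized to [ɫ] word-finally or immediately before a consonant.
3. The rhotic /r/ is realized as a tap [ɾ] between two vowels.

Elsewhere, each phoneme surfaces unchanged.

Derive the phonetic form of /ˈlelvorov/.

[ˈleɫvoɾov]

/l/ (word-initial) fails the environment for rule 2, so it stays [l].
/e/ (between /l/ and /l/): no rule targets it → [e].
/l/ meets the environment for rule 2 (word-finally or immediately before a consonant) → [ɫ].
/v/ — not in any rule's target class → [v].
/o/ — not in any rule's target class → [o].
/r/ (between /o/ and /o/): between two vowels, so rule 3 applies → [ɾ].
/o/ (between /r/ and /v/): no rule targets it → [o].
/v/ — not in any rule's target class → [v].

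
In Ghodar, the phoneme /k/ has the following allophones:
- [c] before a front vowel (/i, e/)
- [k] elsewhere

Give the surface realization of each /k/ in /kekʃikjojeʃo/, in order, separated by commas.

[c], [k], [k]

Occurrence 1 (position 1): before a front vowel → [c].
Occurrence 2 (position 3): no conditioning environment matches → elsewhere allophone [k].
Occurrence 3 (position 6): no conditioning environment matches → elsewhere allophone [k].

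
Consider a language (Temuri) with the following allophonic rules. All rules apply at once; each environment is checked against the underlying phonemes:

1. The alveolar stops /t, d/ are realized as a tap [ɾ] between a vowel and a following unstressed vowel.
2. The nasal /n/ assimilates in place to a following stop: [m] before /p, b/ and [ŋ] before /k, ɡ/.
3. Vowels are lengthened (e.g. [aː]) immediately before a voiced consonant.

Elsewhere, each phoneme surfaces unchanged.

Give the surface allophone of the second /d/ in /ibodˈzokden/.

[d]

/d/ (between /k/ and /e/) fails the environment for rule 1, so it stays [d].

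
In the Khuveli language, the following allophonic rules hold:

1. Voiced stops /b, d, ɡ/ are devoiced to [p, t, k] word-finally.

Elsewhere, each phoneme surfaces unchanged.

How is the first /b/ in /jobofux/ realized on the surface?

/b/ (between /o/ and /o/) fails the environment for rule 1, so it stays [b].

[b]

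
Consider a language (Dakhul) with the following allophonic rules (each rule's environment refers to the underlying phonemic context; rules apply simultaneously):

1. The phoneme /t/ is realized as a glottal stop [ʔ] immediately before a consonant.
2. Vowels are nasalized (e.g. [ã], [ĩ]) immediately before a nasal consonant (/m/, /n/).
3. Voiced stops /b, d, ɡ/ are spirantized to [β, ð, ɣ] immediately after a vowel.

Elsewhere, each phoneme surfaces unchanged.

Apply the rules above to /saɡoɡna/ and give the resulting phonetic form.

/a/ (between /s/ and /ɡ/): rule 2 targets it, but not before a nasal consonant → unchanged [a].
/ɡ/ meets the environment for rule 3 (immediately after a vowel) → [ɣ].
/o/ — between /ɡ/ and /ɡ/; rule 2 does not apply here → [o].
/ɡ/ meets the environment for rule 3 (immediately after a vowel) → [ɣ].
/a/ — word-final; rule 2 does not apply here → [a].

[saɣoɣna]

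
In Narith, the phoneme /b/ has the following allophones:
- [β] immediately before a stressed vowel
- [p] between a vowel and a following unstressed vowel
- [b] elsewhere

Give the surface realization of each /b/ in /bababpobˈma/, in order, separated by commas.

[b], [p], [b], [b]

Occurrence 1 (position 1): no conditioning environment matches → elsewhere allophone [b].
Occurrence 2 (position 3): between a vowel and a following unstressed vowel → [p].
Occurrence 3 (position 5): no conditioning environment matches → elsewhere allophone [b].
Occurrence 4 (position 8): no conditioning environment matches → elsewhere allophone [b].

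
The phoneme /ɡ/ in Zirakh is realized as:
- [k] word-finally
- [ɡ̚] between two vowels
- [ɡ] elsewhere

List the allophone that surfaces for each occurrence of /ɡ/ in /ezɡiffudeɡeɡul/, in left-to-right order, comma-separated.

Occurrence 1 (position 3): no conditioning environment matches → elsewhere allophone [ɡ].
Occurrence 2 (position 10): between two vowels → [ɡ̚].
Occurrence 3 (position 12): between two vowels → [ɡ̚].

[ɡ], [ɡ̚], [ɡ̚]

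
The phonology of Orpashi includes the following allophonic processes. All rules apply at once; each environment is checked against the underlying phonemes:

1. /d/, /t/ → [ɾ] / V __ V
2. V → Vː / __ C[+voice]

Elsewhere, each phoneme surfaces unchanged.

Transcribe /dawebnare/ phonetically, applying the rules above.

/d/ — word-initial; rule 1 does not apply here → [d].
/a/ (between /d/ and /w/): before a voiced consonant, so rule 2 applies → [aː].
/w/ (between /a/ and /e/) is unaffected → [w].
/e/ (between /w/ and /b/) occurs before a voiced consonant → [eː] by rule 2.
/b/ (between /e/ and /n/): no rule targets it → [b].
/n/ (between /b/ and /a/) is unaffected → [n].
/a/ — between /n/ and /r/, before a voiced consonant — surfaces as [aː] (rule 2).
/r/ — not in any rule's target class → [r].
/e/ (word-final): rule 2 targets it, but not before a voiced consonant → unchanged [e].

[daːweːbnaːre]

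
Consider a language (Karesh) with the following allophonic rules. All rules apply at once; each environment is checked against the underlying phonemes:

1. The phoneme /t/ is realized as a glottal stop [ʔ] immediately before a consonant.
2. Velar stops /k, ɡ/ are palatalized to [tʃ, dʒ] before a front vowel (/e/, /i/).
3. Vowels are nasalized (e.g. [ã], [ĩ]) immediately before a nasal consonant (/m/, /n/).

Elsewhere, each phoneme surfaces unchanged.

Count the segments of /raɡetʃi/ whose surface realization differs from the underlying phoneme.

2

Segments that undergo a rule: /ɡ/ → [dʒ] (rule 2); /t/ → [ʔ] (rule 1).
All other segments surface unchanged.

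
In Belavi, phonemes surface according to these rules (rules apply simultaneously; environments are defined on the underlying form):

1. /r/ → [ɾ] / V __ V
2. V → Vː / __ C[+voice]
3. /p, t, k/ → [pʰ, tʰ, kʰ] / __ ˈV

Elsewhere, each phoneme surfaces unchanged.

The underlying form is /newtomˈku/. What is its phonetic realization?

[neːwtoːmˈkʰu]

/n/ stays [n].
Rule 2 applies to /e/ (between /n/ and /w/: before a voiced consonant) → [eː].
/w/ — not in any rule's target class → [w].
/t/ (between /w/ and /o/): rule 3 targets it, but not immediately before a stressed vowel → unchanged [t].
/o/ — between /t/ and /m/, before a voiced consonant — surfaces as [oː] (rule 2).
/m/ (between /o/ and /k/): no rule targets it → [m].
/k/ (between /m/ and /u/) occurs immediately before a stressed vowel → [kʰ] by rule 3.
/u/ (word-final) is in the target of rule 2 but the environment (before a voiced consonant) is not met → [u].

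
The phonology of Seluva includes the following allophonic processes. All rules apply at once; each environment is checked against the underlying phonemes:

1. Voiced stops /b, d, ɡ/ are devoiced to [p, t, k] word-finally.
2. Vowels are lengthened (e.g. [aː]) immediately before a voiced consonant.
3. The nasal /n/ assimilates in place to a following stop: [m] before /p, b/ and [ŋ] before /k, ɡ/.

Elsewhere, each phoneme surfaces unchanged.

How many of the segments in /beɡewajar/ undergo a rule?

4

Segments that undergo a rule: /e/ → [eː] (rule 2); /e/ → [eː] (rule 2); /a/ → [aː] (rule 2); /a/ → [aː] (rule 2).
All other segments surface unchanged.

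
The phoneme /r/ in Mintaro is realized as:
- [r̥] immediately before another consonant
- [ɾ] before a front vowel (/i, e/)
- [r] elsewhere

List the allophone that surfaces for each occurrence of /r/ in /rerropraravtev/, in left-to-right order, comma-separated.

Occurrence 1 (position 1): before a front vowel (/i, e/) → [ɾ].
Occurrence 2 (position 3): immediately before another consonant → [r̥].
Occurrence 3 (position 4): no conditioning environment matches → elsewhere allophone [r].
Occurrence 4 (position 7): no conditioning environment matches → elsewhere allophone [r].
Occurrence 5 (position 9): no conditioning environment matches → elsewhere allophone [r].

[ɾ], [r̥], [r], [r], [r]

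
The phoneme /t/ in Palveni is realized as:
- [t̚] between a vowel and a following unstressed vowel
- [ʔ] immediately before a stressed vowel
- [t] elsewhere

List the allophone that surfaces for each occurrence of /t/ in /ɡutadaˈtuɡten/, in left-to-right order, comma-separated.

[t̚], [ʔ], [t]

Occurrence 1 (position 3): between a vowel and a following unstressed vowel → [t̚].
Occurrence 2 (position 7): immediately before a stressed vowel → [ʔ].
Occurrence 3 (position 10): no conditioning environment matches → elsewhere allophone [t].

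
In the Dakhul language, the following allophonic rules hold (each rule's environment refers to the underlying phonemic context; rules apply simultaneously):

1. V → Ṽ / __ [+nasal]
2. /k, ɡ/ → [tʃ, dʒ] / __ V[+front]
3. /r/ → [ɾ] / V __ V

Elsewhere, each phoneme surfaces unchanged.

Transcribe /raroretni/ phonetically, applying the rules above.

/r/ (word-initial) is in the target of rule 3 but the environment (between two vowels) is not met → [r].
/a/ (between /r/ and /r/) is in the target of rule 1 but the environment (before a nasal consonant) is not met → [a].
Rule 3 applies to /r/ (between /a/ and /o/: between two vowels) → [ɾ].
/o/ (between /r/ and /r/) fails the environment for rule 1, so it stays [o].
Rule 3 applies to /r/ (between /o/ and /e/: between two vowels) → [ɾ].
/e/ (between /r/ and /t/): rule 1 targets it, but not before a nasal consonant → unchanged [e].
/i/ (word-final): rule 1 targets it, but not before a nasal consonant → unchanged [i].

[raɾoɾetni]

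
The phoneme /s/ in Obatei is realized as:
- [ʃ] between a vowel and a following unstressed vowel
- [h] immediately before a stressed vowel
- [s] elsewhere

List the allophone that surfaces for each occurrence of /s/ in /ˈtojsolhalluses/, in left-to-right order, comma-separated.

Occurrence 1 (position 4): no conditioning environment matches → elsewhere allophone [s].
Occurrence 2 (position 12): between a vowel and a following unstressed vowel → [ʃ].
Occurrence 3 (position 14): no conditioning environment matches → elsewhere allophone [s].

[s], [ʃ], [s]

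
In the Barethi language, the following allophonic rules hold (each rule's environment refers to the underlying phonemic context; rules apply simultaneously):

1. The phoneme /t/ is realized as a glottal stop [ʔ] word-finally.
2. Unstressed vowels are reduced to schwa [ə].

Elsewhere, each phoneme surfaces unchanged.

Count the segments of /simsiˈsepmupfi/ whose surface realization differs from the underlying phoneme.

4

Segments that undergo a rule: /i/ → [ə] (rule 2); /i/ → [ə] (rule 2); /u/ → [ə] (rule 2); /i/ → [ə] (rule 2).
All other segments surface unchanged.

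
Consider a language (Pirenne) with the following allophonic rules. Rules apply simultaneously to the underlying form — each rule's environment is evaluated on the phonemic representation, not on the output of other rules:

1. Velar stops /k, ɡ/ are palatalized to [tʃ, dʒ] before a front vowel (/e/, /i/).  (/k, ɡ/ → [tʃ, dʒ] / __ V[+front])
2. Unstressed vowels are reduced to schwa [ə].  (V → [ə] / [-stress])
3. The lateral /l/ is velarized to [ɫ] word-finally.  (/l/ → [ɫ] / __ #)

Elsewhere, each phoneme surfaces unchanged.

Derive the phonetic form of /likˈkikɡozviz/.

[ləkˈtʃikɡəzvəz]

/l/ (word-initial): rule 3 targets it, but not word-finally → unchanged [l].
Rule 2 applies to /i/ (between /l/ and /k/: in an unstressed syllable) → [ə].
/k/ (between /i/ and /k/) fails the environment for rule 1, so it stays [k].
/k/ — between /k/ and /i/, before a front vowel — surfaces as [tʃ] (rule 1).
/i/ (between /k/ and /k/): rule 2 targets it, but not in an unstressed syllable → unchanged [i].
/k/ (between /i/ and /ɡ/): rule 1 targets it, but not before a front vowel → unchanged [k].
/ɡ/ (between /k/ and /o/): rule 1 targets it, but not before a front vowel → unchanged [ɡ].
/o/ (between /ɡ/ and /z/): in an unstressed syllable, so rule 2 applies → [ə].
/z/ (between /o/ and /v/) is unaffected → [z].
/v/ — not in any rule's target class → [v].
/i/ meets the environment for rule 2 (in an unstressed syllable) → [ə].
/z/ — not in any rule's target class → [z].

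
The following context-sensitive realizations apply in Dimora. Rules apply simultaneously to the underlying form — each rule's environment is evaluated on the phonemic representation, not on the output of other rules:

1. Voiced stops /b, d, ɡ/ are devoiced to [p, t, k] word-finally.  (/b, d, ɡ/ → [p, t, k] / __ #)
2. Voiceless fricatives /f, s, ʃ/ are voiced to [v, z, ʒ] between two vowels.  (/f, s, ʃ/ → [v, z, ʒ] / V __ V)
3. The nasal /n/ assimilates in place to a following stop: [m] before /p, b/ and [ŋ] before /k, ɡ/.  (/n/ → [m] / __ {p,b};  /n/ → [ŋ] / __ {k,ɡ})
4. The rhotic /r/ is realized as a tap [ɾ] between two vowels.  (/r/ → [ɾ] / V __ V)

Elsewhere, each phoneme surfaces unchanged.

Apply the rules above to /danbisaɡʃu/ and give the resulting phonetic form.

[dambizaɡʃu]

/d/ (word-initial) is in the target of rule 1 but the environment (word-finally) is not met → [d].
/a/ (between /d/ and /n/) is unaffected → [a].
/n/ (between /a/ and /b/): before a labial or velar stop, so rule 3 applies → [m].
/b/ — between /n/ and /i/; rule 1 does not apply here → [b].
/i/ stays [i].
/s/ (between /i/ and /a/) occurs between two vowels → [z] by rule 2.
/a/ (between /s/ and /ɡ/) is unaffected → [a].
/ɡ/ (between /a/ and /ʃ/) fails the environment for rule 1, so it stays [ɡ].
/ʃ/ (between /ɡ/ and /u/): rule 2 targets it, but not between two vowels → unchanged [ʃ].
/u/ (word-final): no rule targets it → [u].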